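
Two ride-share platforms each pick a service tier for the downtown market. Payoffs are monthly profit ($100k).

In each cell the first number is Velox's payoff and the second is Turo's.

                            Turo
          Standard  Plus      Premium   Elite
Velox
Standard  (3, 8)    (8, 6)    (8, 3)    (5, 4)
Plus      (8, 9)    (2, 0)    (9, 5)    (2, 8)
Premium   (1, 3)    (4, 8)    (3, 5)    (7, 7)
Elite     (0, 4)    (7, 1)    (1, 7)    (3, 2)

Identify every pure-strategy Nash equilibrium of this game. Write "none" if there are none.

Velox against Standard: payoffs 3, 8, 1, 0 → best response Plus.
Velox against Plus: payoffs 8, 2, 4, 7 → best response Standard.
Velox against Premium: payoffs 8, 9, 3, 1 → best response Plus.
Velox against Elite: payoffs 5, 2, 7, 3 → best response Premium.
Turo against Standard: payoffs 8, 6, 3, 4 → best response Standard.
Turo against Plus: payoffs 9, 0, 5, 8 → best response Standard.
Turo against Premium: payoffs 3, 8, 5, 7 → best response Plus.
Turo against Elite: payoffs 4, 1, 7, 2 → best response Premium.
Mutual best responses: (Plus, Standard).

Pure NE: (Plus, Standard)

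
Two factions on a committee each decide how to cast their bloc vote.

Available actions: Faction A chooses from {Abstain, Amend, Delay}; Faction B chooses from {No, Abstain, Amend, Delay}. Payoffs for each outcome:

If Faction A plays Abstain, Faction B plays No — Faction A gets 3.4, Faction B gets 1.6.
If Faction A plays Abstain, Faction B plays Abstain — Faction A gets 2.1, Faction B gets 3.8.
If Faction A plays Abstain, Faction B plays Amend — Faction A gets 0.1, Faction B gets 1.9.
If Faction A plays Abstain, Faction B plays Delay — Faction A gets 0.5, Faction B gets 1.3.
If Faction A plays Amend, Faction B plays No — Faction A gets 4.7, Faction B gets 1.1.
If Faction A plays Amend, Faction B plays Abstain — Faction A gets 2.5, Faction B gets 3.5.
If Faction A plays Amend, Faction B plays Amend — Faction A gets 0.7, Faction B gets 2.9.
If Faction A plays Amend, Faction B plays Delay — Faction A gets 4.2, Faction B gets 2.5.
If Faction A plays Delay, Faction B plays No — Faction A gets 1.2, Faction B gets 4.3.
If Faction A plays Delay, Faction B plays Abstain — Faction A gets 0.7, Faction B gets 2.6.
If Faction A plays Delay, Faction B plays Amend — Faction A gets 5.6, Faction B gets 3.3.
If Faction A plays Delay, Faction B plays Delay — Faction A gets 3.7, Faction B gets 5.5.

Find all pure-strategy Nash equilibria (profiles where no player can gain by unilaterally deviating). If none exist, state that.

Faction A against No: payoffs 3.4, 4.7, 1.2 → best response Amend.
Faction A against Abstain: payoffs 2.1, 2.5, 0.7 → best response Amend.
Faction A against Amend: payoffs 0.1, 0.7, 5.6 → best response Delay.
Faction A against Delay: payoffs 0.5, 4.2, 3.7 → best response Amend.
Faction B against Abstain: payoffs 1.6, 3.8, 1.9, 1.3 → best response Abstain.
Faction B against Amend: payoffs 1.1, 3.5, 2.9, 2.5 → best response Abstain.
Faction B against Delay: payoffs 4.3, 2.6, 3.3, 5.5 → best response Delay.
Mutual best responses: (Amend, Abstain).

Pure NE: (Amend, Abstain)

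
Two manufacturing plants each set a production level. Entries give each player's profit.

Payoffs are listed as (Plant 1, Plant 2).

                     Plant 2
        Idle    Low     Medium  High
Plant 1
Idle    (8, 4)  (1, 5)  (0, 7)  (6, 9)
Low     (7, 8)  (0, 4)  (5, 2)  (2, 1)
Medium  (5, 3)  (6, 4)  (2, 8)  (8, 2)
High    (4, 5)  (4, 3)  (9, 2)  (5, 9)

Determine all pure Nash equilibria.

none

Mark each player's best response to every combination of opponents' strategies; a profile where every player is best-responding is a pure Nash equilibrium.
Plant 1 against Idle: payoffs 8, 7, 5, 4 → best response Idle.
Plant 1 against Low: payoffs 1, 0, 6, 4 → best response Medium.
Plant 1 against Medium: payoffs 0, 5, 2, 9 → best response High.
Plant 1 against High: payoffs 6, 2, 8, 5 → best response Medium.
Plant 2 against Idle: payoffs 4, 5, 7, 9 → best response High.
Plant 2 against Low: payoffs 8, 4, 2, 1 → best response Idle.
Plant 2 against Medium: payoffs 3, 4, 8, 2 → best response Medium.
Plant 2 against High: payoffs 5, 3, 2, 9 → best response High.
No profile is a mutual best response for all players.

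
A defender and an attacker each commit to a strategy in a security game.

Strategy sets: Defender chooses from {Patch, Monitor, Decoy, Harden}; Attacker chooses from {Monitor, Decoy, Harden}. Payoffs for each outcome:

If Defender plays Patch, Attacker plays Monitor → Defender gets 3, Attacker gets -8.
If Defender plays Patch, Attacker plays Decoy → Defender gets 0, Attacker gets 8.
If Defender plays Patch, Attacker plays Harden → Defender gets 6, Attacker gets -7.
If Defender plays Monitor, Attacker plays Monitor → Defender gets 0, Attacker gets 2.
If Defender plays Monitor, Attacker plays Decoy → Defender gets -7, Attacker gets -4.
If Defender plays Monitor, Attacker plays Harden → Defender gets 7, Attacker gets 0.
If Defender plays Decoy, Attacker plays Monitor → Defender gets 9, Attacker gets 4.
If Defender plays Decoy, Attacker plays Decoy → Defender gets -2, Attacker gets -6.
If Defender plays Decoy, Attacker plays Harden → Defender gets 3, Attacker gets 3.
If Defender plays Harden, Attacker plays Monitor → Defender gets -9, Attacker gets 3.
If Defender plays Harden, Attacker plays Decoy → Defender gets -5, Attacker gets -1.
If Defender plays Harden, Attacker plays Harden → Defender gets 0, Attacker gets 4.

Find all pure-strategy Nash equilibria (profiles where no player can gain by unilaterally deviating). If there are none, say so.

(Patch, Decoy), (Decoy, Monitor)

For each player, find the best response to each opponent profile; mutual best responses are the pure NE.
Defender against Monitor: payoffs 3, 0, 9, -9 → best response Decoy.
Defender against Decoy: payoffs 0, -7, -2, -5 → best response Patch.
Defender against Harden: payoffs 6, 7, 3, 0 → best response Monitor.
Attacker against Patch: payoffs -8, 8, -7 → best response Decoy.
Attacker against Monitor: payoffs 2, -4, 0 → best response Monitor.
Attacker against Decoy: payoffs 4, -6, 3 → best response Monitor.
Attacker against Harden: payoffs 3, -1, 4 → best response Harden.
Mutual best responses: (Patch, Decoy); (Decoy, Monitor).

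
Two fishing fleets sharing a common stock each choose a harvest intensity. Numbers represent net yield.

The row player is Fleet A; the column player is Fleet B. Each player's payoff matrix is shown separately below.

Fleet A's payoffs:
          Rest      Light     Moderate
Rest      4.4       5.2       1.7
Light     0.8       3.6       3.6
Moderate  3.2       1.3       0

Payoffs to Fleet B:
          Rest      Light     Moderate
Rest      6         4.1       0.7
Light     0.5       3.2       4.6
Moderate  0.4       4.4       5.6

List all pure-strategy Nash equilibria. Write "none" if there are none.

Pure-strategy Nash equilibria: (Rest, Rest) and (Light, Moderate)

Fleet A against Rest: payoffs 4.4, 0.8, 3.2 → best response Rest.
Fleet A against Light: payoffs 5.2, 3.6, 1.3 → best response Rest.
Fleet A against Moderate: payoffs 1.7, 3.6, 0 → best response Light.
Fleet B against Rest: payoffs 6, 4.1, 0.7 → best response Rest.
Fleet B against Light: payoffs 0.5, 3.2, 4.6 → best response Moderate.
Fleet B against Moderate: payoffs 0.4, 4.4, 5.6 → best response Moderate.
Mutual best responses: (Rest, Rest); (Light, Moderate).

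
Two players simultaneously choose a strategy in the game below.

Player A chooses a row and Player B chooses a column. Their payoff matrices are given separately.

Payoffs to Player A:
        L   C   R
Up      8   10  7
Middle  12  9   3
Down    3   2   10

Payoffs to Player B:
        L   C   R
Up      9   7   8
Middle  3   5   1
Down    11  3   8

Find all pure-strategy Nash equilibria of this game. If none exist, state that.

none

Check each profile: it is a Nash equilibrium iff no player can strictly gain by switching unilaterally.
(Up, L): Player A can switch to Middle (8 → 12). Not NE.
(Up, C): Player B can switch to L (7 → 9). Not NE.
(Up, R): Player A can switch to Down (7 → 10). Not NE.
(Middle, L): Player B can switch to C (3 → 5). Not NE.
(Middle, C): Player A can switch to Up (9 → 10). Not NE.
(Middle, R): Player A can switch to Up (3 → 7). Not NE.
(Down, L): Player A can switch to Up (3 → 8). Not NE.
(Down, C): Player A can switch to Up (2 → 10). Not NE.
(Down, R): Player B can switch to L (8 → 11). Not NE.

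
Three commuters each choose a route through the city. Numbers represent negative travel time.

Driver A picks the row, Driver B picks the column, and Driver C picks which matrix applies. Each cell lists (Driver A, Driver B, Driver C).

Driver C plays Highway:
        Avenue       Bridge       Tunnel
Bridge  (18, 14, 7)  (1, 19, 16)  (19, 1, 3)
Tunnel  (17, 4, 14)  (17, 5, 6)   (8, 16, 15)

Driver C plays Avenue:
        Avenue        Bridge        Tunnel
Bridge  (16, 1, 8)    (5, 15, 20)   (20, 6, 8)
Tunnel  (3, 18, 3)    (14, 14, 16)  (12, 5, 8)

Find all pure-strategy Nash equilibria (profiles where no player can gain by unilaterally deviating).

none

Driver A against (Avenue, Highway): payoffs 18, 17 → best response Bridge.
Driver A against (Avenue, Avenue): payoffs 16, 3 → best response Bridge.
Driver A against (Bridge, Highway): payoffs 1, 17 → best response Tunnel.
Driver A against (Bridge, Avenue): payoffs 5, 14 → best response Tunnel.
Driver A against (Tunnel, Highway): payoffs 19, 8 → best response Bridge.
Driver A against (Tunnel, Avenue): payoffs 20, 12 → best response Bridge.
Driver B against (Bridge, Highway): payoffs 14, 19, 1 → best response Bridge.
Driver B against (Bridge, Avenue): payoffs 1, 15, 6 → best response Bridge.
Driver B against (Tunnel, Highway): payoffs 4, 5, 16 → best response Tunnel.
Driver B against (Tunnel, Avenue): payoffs 18, 14, 5 → best response Avenue.
Driver C against (Bridge, Avenue): payoffs 7, 8 → best response Avenue.
Driver C against (Bridge, Bridge): payoffs 16, 20 → best response Avenue.
Driver C against (Bridge, Tunnel): payoffs 3, 8 → best response Avenue.
Driver C against (Tunnel, Avenue): payoffs 14, 3 → best response Highway.
Driver C against (Tunnel, Bridge): payoffs 6, 16 → best response Avenue.
Driver C against (Tunnel, Tunnel): payoffs 15, 8 → best response Highway.
No profile is a mutual best response for all players.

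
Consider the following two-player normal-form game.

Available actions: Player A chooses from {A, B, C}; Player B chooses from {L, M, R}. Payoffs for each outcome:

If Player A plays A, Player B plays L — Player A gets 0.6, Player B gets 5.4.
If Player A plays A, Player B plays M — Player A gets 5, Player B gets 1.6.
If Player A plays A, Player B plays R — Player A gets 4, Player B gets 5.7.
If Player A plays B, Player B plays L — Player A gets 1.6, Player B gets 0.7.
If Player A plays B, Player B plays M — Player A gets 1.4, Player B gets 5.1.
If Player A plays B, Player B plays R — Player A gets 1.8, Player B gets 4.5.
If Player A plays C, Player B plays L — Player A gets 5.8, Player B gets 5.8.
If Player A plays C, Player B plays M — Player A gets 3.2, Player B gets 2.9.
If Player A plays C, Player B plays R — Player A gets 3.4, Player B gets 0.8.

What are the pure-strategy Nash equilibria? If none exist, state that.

(A, L): Player A can switch to B (0.6 → 1.6). Not NE.
(A, M): Player B can switch to L (1.6 → 5.4). Not NE.
(A, R): Player A gets 4, best alternative 3.4; Player B gets 5.7, best alternative 5.4. No profitable deviation — NE.
(B, L): Player A can switch to C (1.6 → 5.8). Not NE.
(B, M): Player A can switch to A (1.4 → 5). Not NE.
(B, R): Player A can switch to A (1.8 → 4). Not NE.
(C, L): Player A gets 5.8, best alternative 1.6; Player B gets 5.8, best alternative 2.9. No profitable deviation — NE.
(C, M): Player A can switch to A (3.2 → 5). Not NE.
(The remaining 1 profile has a profitable deviation by the same check.)

The pure Nash equilibria are (A, R), (C, L).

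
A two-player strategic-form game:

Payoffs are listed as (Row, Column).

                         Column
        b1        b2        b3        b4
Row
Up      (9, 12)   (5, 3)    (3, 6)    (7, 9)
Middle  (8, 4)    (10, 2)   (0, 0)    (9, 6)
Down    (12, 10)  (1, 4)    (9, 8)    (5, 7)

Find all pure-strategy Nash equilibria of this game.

Row against b1: payoffs 9, 8, 12 → best response Down.
Row against b2: payoffs 5, 10, 1 → best response Middle.
Row against b3: payoffs 3, 0, 9 → best response Down.
Row against b4: payoffs 7, 9, 5 → best response Middle.
Column against Up: payoffs 12, 3, 6, 9 → best response b1.
Column against Middle: payoffs 4, 2, 0, 6 → best response b4.
Column against Down: payoffs 10, 4, 8, 7 → best response b1.
Mutual best responses: (Middle, b4); (Down, b1).

The pure Nash equilibria are (Middle, b4) and (Down, b1).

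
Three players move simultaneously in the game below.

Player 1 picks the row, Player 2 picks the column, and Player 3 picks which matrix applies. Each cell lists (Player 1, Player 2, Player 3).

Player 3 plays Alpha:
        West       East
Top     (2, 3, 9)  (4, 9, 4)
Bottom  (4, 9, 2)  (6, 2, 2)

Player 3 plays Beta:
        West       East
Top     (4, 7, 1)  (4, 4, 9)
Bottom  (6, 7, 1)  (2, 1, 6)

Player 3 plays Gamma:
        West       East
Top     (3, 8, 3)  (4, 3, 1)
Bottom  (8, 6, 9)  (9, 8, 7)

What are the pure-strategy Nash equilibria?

Pure NE: (Bottom, East, Gamma)

(Top, West, Alpha): Player 1 can switch to Bottom (2 → 4). Not NE.
(Top, West, Beta): Player 1 can switch to Bottom (4 → 6). Not NE.
(Top, West, Gamma): Player 1 can switch to Bottom (3 → 8). Not NE.
(Top, East, Alpha): Player 1 can switch to Bottom (4 → 6). Not NE.
(Top, East, Beta): Player 2 can switch to West (4 → 7). Not NE.
(Top, East, Gamma): Player 1 can switch to Bottom (4 → 9). Not NE.
(Bottom, East, Gamma): Player 1 gets 9, best alternative 4; Player 2 gets 8, best alternative 6; Player 3 gets 7, best alternative 6. No profitable deviation — NE.
(The remaining 5 profiles each have a profitable deviation by the same check.)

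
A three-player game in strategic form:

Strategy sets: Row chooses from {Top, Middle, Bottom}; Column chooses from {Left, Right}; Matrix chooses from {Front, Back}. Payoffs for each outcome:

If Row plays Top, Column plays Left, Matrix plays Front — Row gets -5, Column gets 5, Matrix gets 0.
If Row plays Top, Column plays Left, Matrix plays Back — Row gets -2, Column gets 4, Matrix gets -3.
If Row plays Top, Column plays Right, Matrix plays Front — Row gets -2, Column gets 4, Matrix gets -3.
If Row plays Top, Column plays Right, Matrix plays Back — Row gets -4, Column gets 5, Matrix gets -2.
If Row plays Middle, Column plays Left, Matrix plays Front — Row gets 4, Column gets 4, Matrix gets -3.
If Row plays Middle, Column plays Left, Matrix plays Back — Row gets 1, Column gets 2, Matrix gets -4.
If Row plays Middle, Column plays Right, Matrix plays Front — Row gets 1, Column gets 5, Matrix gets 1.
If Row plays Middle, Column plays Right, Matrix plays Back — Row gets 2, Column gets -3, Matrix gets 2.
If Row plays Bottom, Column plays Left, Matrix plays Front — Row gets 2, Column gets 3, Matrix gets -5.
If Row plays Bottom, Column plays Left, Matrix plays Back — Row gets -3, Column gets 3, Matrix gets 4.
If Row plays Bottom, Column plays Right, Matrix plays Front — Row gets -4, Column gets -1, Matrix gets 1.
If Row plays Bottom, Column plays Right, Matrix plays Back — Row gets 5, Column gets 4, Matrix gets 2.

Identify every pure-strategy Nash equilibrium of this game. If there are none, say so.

Row against (Left, Front): payoffs -5, 4, 2 → best response Middle.
Row against (Left, Back): payoffs -2, 1, -3 → best response Middle.
Row against (Right, Front): payoffs -2, 1, -4 → best response Middle.
Row against (Right, Back): payoffs -4, 2, 5 → best response Bottom.
Column against (Top, Front): payoffs 5, 4 → best response Left.
Column against (Top, Back): payoffs 4, 5 → best response Right.
Column against (Middle, Front): payoffs 4, 5 → best response Right.
Column against (Middle, Back): payoffs 2, -3 → best response Left.
Column against (Bottom, Front): payoffs 3, -1 → best response Left.
Column against (Bottom, Back): payoffs 3, 4 → best response Right.
Matrix against (Top, Left): payoffs 0, -3 → best response Front.
Matrix against (Top, Right): payoffs -3, -2 → best response Back.
Matrix against (Middle, Left): payoffs -3, -4 → best response Front.
Matrix against (Middle, Right): payoffs 1, 2 → best response Back.
Matrix against (Bottom, Left): payoffs -5, 4 → best response Back.
Matrix against (Bottom, Right): payoffs 1, 2 → best response Back.
Mutual best responses: (Bottom, Right, Back).

(Bottom, Right, Back)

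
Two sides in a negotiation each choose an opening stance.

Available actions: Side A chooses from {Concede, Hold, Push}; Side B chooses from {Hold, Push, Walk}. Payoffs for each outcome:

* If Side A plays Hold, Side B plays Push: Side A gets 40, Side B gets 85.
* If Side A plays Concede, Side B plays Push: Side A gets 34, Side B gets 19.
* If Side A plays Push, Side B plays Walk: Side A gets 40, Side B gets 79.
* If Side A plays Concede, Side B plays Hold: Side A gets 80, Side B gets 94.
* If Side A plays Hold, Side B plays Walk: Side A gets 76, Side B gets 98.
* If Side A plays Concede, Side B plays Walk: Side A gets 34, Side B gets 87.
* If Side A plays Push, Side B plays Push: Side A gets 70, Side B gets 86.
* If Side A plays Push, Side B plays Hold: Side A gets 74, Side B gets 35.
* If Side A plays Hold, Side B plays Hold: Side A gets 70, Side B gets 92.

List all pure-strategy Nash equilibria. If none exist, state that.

For each player, find the best response to each opponent profile; mutual best responses are the pure NE.
Side A against Hold: payoffs 80, 70, 74 → best response Concede.
Side A against Push: payoffs 34, 40, 70 → best response Push.
Side A against Walk: payoffs 34, 76, 40 → best response Hold.
Side B against Concede: payoffs 94, 19, 87 → best response Hold.
Side B against Hold: payoffs 92, 85, 98 → best response Walk.
Side B against Push: payoffs 35, 86, 79 → best response Push.
Mutual best responses: (Concede, Hold); (Hold, Walk); (Push, Push).

(Concede, Hold), (Hold, Walk), (Push, Push)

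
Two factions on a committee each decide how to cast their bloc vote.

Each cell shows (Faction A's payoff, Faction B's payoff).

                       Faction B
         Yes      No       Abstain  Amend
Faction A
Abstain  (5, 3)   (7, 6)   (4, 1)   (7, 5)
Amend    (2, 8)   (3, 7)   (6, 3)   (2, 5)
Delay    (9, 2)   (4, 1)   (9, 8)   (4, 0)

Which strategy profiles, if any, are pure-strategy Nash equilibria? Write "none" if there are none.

Mark each player's best response to every combination of opponents' strategies; a profile where every player is best-responding is a pure Nash equilibrium.
Faction A against Yes: payoffs 5, 2, 9 → best response Delay.
Faction A against No: payoffs 7, 3, 4 → best response Abstain.
Faction A against Abstain: payoffs 4, 6, 9 → best response Delay.
Faction A against Amend: payoffs 7, 2, 4 → best response Abstain.
Faction B against Abstain: payoffs 3, 6, 1, 5 → best response No.
Faction B against Amend: payoffs 8, 7, 3, 5 → best response Yes.
Faction B against Delay: payoffs 2, 1, 8, 0 → best response Abstain.
Mutual best responses: (Abstain, No); (Delay, Abstain).

Pure-strategy Nash equilibria: (Abstain, No), (Delay, Abstain)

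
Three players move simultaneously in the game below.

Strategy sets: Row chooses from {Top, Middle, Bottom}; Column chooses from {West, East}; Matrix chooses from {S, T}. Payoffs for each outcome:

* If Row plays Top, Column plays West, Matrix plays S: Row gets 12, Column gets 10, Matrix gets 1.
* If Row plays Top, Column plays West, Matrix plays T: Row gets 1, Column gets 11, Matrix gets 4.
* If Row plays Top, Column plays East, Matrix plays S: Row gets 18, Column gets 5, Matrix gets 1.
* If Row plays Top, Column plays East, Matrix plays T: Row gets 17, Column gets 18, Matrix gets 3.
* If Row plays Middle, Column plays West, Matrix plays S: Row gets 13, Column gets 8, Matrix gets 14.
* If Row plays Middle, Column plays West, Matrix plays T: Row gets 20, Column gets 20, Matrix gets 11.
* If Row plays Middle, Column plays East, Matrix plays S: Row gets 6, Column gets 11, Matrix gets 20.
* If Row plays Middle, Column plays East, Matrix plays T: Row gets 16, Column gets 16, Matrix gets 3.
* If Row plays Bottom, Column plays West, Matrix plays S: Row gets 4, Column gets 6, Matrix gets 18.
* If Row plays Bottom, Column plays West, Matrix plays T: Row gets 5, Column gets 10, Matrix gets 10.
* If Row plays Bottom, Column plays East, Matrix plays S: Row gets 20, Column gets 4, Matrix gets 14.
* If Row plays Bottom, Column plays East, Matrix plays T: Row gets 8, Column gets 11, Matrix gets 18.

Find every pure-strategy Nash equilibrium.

(Top, East, T)

(Top, West, S): Row can switch to Middle (12 → 13). Not NE.
(Top, West, T): Row can switch to Middle (1 → 20). Not NE.
(Top, East, S): Row can switch to Bottom (18 → 20). Not NE.
(Top, East, T): Row gets 17, best alternative 16; Column gets 18, best alternative 11; Matrix gets 3, best alternative 1. No profitable deviation — NE.
(Middle, West, S): Column can switch to East (8 → 11). Not NE.
(Middle, West, T): Matrix can switch to S (11 → 14). Not NE.
(Middle, East, S): Row can switch to Top (6 → 18). Not NE.
(Middle, East, T): Row can switch to Top (16 → 17). Not NE.
(Bottom, West, S): Row can switch to Top (4 → 12). Not NE.
(Bottom, West, T): Row can switch to Middle (5 → 20). Not NE.
(Bottom, East, S): Column can switch to West (4 → 6). Not NE.
(Bottom, East, T): Row can switch to Top (8 → 17). Not NE.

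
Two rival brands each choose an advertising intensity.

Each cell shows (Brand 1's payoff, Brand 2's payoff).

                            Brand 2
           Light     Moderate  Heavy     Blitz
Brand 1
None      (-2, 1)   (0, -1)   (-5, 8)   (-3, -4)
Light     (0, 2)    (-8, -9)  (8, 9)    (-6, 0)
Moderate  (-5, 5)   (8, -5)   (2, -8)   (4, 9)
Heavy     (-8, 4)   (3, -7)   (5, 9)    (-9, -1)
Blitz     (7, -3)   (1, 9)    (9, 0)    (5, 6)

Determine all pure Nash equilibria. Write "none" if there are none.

There is no pure-strategy Nash equilibrium.

Mark each player's best response to every combination of opponents' strategies; a profile where every player is best-responding is a pure Nash equilibrium.
Brand 1 against Light: payoffs -2, 0, -5, -8, 7 → best response Blitz.
Brand 1 against Moderate: payoffs 0, -8, 8, 3, 1 → best response Moderate.
Brand 1 against Heavy: payoffs -5, 8, 2, 5, 9 → best response Blitz.
Brand 1 against Blitz: payoffs -3, -6, 4, -9, 5 → best response Blitz.
Brand 2 against None: payoffs 1, -1, 8, -4 → best response Heavy.
Brand 2 against Light: payoffs 2, -9, 9, 0 → best response Heavy.
Brand 2 against Moderate: payoffs 5, -5, -8, 9 → best response Blitz.
Brand 2 against Heavy: payoffs 4, -7, 9, -1 → best response Heavy.
Brand 2 against Blitz: payoffs -3, 9, 0, 6 → best response Moderate.
No profile is a mutual best response for all players.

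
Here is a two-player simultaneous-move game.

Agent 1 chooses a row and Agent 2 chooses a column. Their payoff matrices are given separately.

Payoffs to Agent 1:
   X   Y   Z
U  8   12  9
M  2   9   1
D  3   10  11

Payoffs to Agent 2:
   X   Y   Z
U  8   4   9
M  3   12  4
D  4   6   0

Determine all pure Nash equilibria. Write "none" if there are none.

This game has no pure Nash equilibrium.

Agent 1 against X: payoffs 8, 2, 3 → best response U.
Agent 1 against Y: payoffs 12, 9, 10 → best response U.
Agent 1 against Z: payoffs 9, 1, 11 → best response D.
Agent 2 against U: payoffs 8, 4, 9 → best response Z.
Agent 2 against M: payoffs 3, 12, 4 → best response Y.
Agent 2 against D: payoffs 4, 6, 0 → best response Y.
No profile is a mutual best response for all players.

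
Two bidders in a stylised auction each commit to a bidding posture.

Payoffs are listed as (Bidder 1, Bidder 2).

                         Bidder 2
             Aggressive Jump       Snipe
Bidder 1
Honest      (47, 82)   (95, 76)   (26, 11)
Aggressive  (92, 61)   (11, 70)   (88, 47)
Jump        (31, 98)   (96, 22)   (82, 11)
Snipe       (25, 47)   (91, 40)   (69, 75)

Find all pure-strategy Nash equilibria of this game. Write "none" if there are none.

For each strategy profile, look for a profitable unilateral deviation.
(Honest, Aggressive): Bidder 1 can switch to Aggressive (47 → 92). Not NE.
(Honest, Jump): Bidder 1 can switch to Jump (95 → 96). Not NE.
(Honest, Snipe): Bidder 1 can switch to Aggressive (26 → 88). Not NE.
(Aggressive, Aggressive): Bidder 2 can switch to Jump (61 → 70). Not NE.
(Aggressive, Jump): Bidder 1 can switch to Honest (11 → 95). Not NE.
(Aggressive, Snipe): Bidder 2 can switch to Aggressive (47 → 61). Not NE.
(Jump, Aggressive): Bidder 1 can switch to Honest (31 → 47). Not NE.
(Jump, Jump): Bidder 2 can switch to Aggressive (22 → 98). Not NE.
(Jump, Snipe): Bidder 1 can switch to Aggressive (82 → 88). Not NE.
(Snipe, Aggressive): Bidder 1 can switch to Honest (25 → 47). Not NE.
(The remaining 2 profiles each have a profitable deviation by the same check.)

No pure-strategy Nash equilibrium.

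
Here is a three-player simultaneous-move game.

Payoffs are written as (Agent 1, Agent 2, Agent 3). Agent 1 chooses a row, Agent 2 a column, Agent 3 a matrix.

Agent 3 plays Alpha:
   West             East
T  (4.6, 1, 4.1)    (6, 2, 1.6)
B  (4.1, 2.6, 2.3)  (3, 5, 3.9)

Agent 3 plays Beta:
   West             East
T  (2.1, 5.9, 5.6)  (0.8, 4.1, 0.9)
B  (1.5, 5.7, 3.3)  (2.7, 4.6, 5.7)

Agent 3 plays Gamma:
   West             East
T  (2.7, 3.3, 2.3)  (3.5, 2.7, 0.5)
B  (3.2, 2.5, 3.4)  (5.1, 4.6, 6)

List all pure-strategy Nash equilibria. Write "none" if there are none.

Mark each player's best response to every combination of opponents' strategies; a profile where every player is best-responding is a pure Nash equilibrium.
Agent 1 against (West, Alpha): payoffs 4.6, 4.1 → best response T.
Agent 1 against (West, Beta): payoffs 2.1, 1.5 → best response T.
Agent 1 against (West, Gamma): payoffs 2.7, 3.2 → best response B.
Agent 1 against (East, Alpha): payoffs 6, 3 → best response T.
Agent 1 against (East, Beta): payoffs 0.8, 2.7 → best response B.
Agent 1 against (East, Gamma): payoffs 3.5, 5.1 → best response B.
Agent 2 against (T, Alpha): payoffs 1, 2 → best response East.
Agent 2 against (T, Beta): payoffs 5.9, 4.1 → best response West.
Agent 2 against (T, Gamma): payoffs 3.3, 2.7 → best response West.
Agent 2 against (B, Alpha): payoffs 2.6, 5 → best response East.
Agent 2 against (B, Beta): payoffs 5.7, 4.6 → best response West.
Agent 2 against (B, Gamma): payoffs 2.5, 4.6 → best response East.
Agent 3 against (T, West): payoffs 4.1, 5.6, 2.3 → best response Beta.
Agent 3 against (T, East): payoffs 1.6, 0.9, 0.5 → best response Alpha.
Agent 3 against (B, West): payoffs 2.3, 3.3, 3.4 → best response Gamma.
Agent 3 against (B, East): payoffs 3.9, 5.7, 6 → best response Gamma.
Mutual best responses: (T, West, Beta); (T, East, Alpha); (B, East, Gamma).

Pure-strategy Nash equilibria: (T, West, Beta) and (T, East, Alpha) and (B, East, Gamma)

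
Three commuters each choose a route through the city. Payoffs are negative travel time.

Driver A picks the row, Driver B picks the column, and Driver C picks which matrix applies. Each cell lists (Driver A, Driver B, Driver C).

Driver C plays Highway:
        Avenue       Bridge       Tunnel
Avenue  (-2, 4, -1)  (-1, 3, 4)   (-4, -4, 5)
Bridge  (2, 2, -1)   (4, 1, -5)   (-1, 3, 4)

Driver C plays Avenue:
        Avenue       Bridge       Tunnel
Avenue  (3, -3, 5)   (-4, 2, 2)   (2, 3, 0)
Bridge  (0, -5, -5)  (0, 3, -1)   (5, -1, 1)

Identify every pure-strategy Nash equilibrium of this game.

Pure-strategy Nash equilibria: (Bridge, Bridge, Avenue) and (Bridge, Tunnel, Highway)

Check each profile: it is a Nash equilibrium iff no player can strictly gain by switching unilaterally.
(Avenue, Avenue, Highway): Driver A can switch to Bridge (-2 → 2). Not NE.
(Avenue, Avenue, Avenue): Driver B can switch to Bridge (-3 → 2). Not NE.
(Avenue, Bridge, Highway): Driver A can switch to Bridge (-1 → 4). Not NE.
(Avenue, Bridge, Avenue): Driver A can switch to Bridge (-4 → 0). Not NE.
(Avenue, Tunnel, Highway): Driver A can switch to Bridge (-4 → -1). Not NE.
(Avenue, Tunnel, Avenue): Driver A can switch to Bridge (2 → 5). Not NE.
(Bridge, Bridge, Avenue): Driver A gets 0, best alternative -4; Driver B gets 3, best alternative -1; Driver C gets -1, best alternative -5. No profitable deviation — NE.
(Bridge, Tunnel, Highway): Driver A gets -1, best alternative -4; Driver B gets 3, best alternative 2; Driver C gets 4, best alternative 1. No profitable deviation — NE.
(The remaining 4 profiles each have a profitable deviation by the same check.)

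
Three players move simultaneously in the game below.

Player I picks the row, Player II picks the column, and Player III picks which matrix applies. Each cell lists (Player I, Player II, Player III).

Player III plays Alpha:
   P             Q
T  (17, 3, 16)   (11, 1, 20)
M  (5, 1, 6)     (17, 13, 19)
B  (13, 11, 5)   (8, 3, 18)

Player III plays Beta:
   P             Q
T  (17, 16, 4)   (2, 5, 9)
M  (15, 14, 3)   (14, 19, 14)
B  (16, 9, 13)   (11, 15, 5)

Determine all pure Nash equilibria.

Player I against (P, Alpha): payoffs 17, 5, 13 → best response T.
Player I against (P, Beta): payoffs 17, 15, 16 → best response T.
Player I against (Q, Alpha): payoffs 11, 17, 8 → best response M.
Player I against (Q, Beta): payoffs 2, 14, 11 → best response M.
Player II against (T, Alpha): payoffs 3, 1 → best response P.
Player II against (T, Beta): payoffs 16, 5 → best response P.
Player II against (M, Alpha): payoffs 1, 13 → best response Q.
Player II against (M, Beta): payoffs 14, 19 → best response Q.
Player II against (B, Alpha): payoffs 11, 3 → best response P.
Player II against (B, Beta): payoffs 9, 15 → best response Q.
Player III against (T, P): payoffs 16, 4 → best response Alpha.
Player III against (T, Q): payoffs 20, 9 → best response Alpha.
Player III against (M, P): payoffs 6, 3 → best response Alpha.
Player III against (M, Q): payoffs 19, 14 → best response Alpha.
Player III against (B, P): payoffs 5, 13 → best response Beta.
Player III against (B, Q): payoffs 18, 5 → best response Alpha.
Mutual best responses: (T, P, Alpha); (M, Q, Alpha).

The pure Nash equilibria are (T, P, Alpha); (M, Q, Alpha).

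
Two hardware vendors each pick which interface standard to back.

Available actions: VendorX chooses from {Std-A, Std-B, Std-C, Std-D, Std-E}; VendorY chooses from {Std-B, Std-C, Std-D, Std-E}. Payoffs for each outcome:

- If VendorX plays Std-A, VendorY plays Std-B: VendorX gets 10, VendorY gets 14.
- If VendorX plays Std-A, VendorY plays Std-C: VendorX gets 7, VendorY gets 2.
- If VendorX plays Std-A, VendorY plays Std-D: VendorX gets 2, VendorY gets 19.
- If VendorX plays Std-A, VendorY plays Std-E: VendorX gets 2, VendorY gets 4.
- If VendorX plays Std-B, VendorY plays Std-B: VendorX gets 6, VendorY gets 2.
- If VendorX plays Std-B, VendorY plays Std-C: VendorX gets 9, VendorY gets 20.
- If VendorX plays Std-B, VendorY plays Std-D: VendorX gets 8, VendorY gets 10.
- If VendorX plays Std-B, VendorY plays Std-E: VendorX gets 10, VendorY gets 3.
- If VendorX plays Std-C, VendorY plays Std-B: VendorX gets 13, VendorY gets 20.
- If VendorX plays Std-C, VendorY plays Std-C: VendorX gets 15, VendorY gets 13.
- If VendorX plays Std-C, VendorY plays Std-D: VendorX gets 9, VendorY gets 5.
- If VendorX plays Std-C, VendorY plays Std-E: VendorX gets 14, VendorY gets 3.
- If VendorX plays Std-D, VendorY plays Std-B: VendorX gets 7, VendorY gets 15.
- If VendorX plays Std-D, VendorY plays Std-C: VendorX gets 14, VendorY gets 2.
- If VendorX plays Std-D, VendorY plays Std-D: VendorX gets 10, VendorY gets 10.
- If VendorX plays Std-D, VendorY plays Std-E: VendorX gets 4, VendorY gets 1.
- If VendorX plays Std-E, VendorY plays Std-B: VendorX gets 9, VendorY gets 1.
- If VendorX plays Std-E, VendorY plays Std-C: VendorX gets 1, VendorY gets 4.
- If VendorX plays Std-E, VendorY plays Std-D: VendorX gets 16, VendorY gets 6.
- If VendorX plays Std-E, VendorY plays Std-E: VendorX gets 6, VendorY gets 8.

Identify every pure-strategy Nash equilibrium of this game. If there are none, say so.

(Std-C, Std-B)

(Std-A, Std-B): VendorX can switch to Std-C (10 → 13). Not NE.
(Std-A, Std-C): VendorX can switch to Std-B (7 → 9). Not NE.
(Std-A, Std-D): VendorX can switch to Std-B (2 → 8). Not NE.
(Std-A, Std-E): VendorX can switch to Std-B (2 → 10). Not NE.
(Std-B, Std-B): VendorX can switch to Std-A (6 → 10). Not NE.
(Std-B, Std-C): VendorX can switch to Std-C (9 → 15). Not NE.
(Std-C, Std-B): VendorX gets 13, best alternative 10; VendorY gets 20, best alternative 13. No profitable deviation — NE.
(The remaining 13 profiles each have a profitable deviation by the same check.)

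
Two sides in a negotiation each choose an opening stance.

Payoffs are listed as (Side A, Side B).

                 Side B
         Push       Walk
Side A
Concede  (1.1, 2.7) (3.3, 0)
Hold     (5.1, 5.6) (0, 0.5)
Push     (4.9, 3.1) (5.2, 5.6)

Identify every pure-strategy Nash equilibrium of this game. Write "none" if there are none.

Check each profile: it is a Nash equilibrium iff no player can strictly gain by switching unilaterally.
(Concede, Push): Side A can switch to Hold (1.1 → 5.1). Not NE.
(Concede, Walk): Side A can switch to Push (3.3 → 5.2). Not NE.
(Hold, Push): Side A gets 5.1, best alternative 4.9; Side B gets 5.6, best alternative 0.5. No profitable deviation — NE.
(Hold, Walk): Side A can switch to Concede (0 → 3.3). Not NE.
(Push, Push): Side A can switch to Hold (4.9 → 5.1). Not NE.
(Push, Walk): Side A gets 5.2, best alternative 3.3; Side B gets 5.6, best alternative 3.1. No profitable deviation — NE.

The pure Nash equilibria are (Hold, Push) and (Push, Walk).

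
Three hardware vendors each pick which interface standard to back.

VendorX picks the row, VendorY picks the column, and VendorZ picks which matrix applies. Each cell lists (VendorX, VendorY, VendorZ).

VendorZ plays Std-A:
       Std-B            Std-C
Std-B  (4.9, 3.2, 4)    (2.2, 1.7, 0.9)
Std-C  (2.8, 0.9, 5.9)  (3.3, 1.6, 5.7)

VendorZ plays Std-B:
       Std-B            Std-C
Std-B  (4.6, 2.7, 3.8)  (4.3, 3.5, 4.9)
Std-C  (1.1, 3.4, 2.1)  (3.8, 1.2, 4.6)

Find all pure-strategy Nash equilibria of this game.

(Std-B, Std-B, Std-A) and (Std-B, Std-C, Std-B) and (Std-C, Std-C, Std-A)

(Std-B, Std-B, Std-A): VendorX gets 4.9, best alternative 2.8; VendorY gets 3.2, best alternative 1.7; VendorZ gets 4, best alternative 3.8. No profitable deviation — NE.
(Std-B, Std-B, Std-B): VendorY can switch to Std-C (2.7 → 3.5). Not NE.
(Std-B, Std-C, Std-A): VendorX can switch to Std-C (2.2 → 3.3). Not NE.
(Std-B, Std-C, Std-B): VendorX gets 4.3, best alternative 3.8; VendorY gets 3.5, best alternative 2.7; VendorZ gets 4.9, best alternative 0.9. No profitable deviation — NE.
(Std-C, Std-B, Std-A): VendorX can switch to Std-B (2.8 → 4.9). Not NE.
(Std-C, Std-B, Std-B): VendorX can switch to Std-B (1.1 → 4.6). Not NE.
(Std-C, Std-C, Std-A): VendorX gets 3.3, best alternative 2.2; VendorY gets 1.6, best alternative 0.9; VendorZ gets 5.7, best alternative 4.6. No profitable deviation — NE.
(Std-C, Std-C, Std-B): VendorX can switch to Std-B (3.8 → 4.3). Not NE.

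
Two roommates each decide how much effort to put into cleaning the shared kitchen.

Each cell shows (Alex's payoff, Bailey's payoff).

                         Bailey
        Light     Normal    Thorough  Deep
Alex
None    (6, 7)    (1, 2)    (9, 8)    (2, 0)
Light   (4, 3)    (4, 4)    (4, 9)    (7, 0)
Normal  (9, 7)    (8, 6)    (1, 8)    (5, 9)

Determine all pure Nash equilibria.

(None, Thorough)

Alex against Light: payoffs 6, 4, 9 → best response Normal.
Alex against Normal: payoffs 1, 4, 8 → best response Normal.
Alex against Thorough: payoffs 9, 4, 1 → best response None.
Alex against Deep: payoffs 2, 7, 5 → best response Light.
Bailey against None: payoffs 7, 2, 8, 0 → best response Thorough.
Bailey against Light: payoffs 3, 4, 9, 0 → best response Thorough.
Bailey against Normal: payoffs 7, 6, 8, 9 → best response Deep.
Mutual best responses: (None, Thorough).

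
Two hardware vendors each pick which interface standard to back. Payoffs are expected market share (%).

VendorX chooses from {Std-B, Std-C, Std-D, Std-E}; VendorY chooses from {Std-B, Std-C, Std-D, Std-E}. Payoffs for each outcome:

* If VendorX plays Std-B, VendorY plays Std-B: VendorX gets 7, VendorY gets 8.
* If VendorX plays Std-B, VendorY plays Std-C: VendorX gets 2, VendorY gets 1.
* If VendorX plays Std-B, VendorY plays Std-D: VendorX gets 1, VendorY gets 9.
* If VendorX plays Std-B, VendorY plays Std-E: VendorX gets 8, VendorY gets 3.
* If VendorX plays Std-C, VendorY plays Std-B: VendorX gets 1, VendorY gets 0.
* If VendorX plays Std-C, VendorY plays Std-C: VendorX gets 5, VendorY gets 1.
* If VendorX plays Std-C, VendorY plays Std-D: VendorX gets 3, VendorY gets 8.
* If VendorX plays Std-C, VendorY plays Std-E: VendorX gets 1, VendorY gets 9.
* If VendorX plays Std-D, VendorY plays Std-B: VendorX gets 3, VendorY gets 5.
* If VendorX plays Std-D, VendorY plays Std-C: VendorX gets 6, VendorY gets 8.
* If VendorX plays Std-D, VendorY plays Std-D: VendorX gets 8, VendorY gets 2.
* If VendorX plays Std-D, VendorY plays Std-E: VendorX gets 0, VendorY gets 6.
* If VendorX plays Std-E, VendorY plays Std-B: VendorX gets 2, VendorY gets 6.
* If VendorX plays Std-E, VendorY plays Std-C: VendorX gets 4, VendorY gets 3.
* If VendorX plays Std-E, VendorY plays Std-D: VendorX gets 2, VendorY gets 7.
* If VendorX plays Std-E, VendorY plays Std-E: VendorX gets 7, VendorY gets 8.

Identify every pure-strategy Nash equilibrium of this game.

Pure NE: (Std-D, Std-C)

VendorX against Std-B: payoffs 7, 1, 3, 2 → best response Std-B.
VendorX against Std-C: payoffs 2, 5, 6, 4 → best response Std-D.
VendorX against Std-D: payoffs 1, 3, 8, 2 → best response Std-D.
VendorX against Std-E: payoffs 8, 1, 0, 7 → best response Std-B.
VendorY against Std-B: payoffs 8, 1, 9, 3 → best response Std-D.
VendorY against Std-C: payoffs 0, 1, 8, 9 → best response Std-E.
VendorY against Std-D: payoffs 5, 8, 2, 6 → best response Std-C.
VendorY against Std-E: payoffs 6, 3, 7, 8 → best response Std-E.
Mutual best responses: (Std-D, Std-C).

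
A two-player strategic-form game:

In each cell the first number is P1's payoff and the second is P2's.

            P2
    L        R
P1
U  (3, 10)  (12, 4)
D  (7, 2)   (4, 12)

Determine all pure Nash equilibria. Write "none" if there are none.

For each strategy profile, look for a profitable unilateral deviation.
(U, L): P1 can switch to D (3 → 7). Not NE.
(U, R): P2 can switch to L (4 → 10). Not NE.
(D, L): P2 can switch to R (2 → 12). Not NE.
(D, R): P1 can switch to U (4 → 12). Not NE.

No pure-strategy Nash equilibrium.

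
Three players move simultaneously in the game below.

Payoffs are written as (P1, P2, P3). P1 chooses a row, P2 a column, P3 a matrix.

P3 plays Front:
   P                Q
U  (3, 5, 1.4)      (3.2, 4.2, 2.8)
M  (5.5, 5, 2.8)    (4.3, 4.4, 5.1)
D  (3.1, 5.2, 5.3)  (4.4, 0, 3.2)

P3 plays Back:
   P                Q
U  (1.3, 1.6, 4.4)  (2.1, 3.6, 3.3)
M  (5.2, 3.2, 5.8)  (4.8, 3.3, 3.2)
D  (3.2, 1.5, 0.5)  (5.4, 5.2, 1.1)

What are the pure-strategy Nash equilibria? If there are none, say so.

There is no pure-strategy Nash equilibrium.

(U, P, Front): P1 can switch to M (3 → 5.5). Not NE.
(U, P, Back): P1 can switch to M (1.3 → 5.2). Not NE.
(U, Q, Front): P1 can switch to M (3.2 → 4.3). Not NE.
(U, Q, Back): P1 can switch to M (2.1 → 4.8). Not NE.
(M, P, Front): P3 can switch to Back (2.8 → 5.8). Not NE.
(M, P, Back): P2 can switch to Q (3.2 → 3.3). Not NE.
(The remaining 6 profiles each have a profitable deviation by the same check.)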